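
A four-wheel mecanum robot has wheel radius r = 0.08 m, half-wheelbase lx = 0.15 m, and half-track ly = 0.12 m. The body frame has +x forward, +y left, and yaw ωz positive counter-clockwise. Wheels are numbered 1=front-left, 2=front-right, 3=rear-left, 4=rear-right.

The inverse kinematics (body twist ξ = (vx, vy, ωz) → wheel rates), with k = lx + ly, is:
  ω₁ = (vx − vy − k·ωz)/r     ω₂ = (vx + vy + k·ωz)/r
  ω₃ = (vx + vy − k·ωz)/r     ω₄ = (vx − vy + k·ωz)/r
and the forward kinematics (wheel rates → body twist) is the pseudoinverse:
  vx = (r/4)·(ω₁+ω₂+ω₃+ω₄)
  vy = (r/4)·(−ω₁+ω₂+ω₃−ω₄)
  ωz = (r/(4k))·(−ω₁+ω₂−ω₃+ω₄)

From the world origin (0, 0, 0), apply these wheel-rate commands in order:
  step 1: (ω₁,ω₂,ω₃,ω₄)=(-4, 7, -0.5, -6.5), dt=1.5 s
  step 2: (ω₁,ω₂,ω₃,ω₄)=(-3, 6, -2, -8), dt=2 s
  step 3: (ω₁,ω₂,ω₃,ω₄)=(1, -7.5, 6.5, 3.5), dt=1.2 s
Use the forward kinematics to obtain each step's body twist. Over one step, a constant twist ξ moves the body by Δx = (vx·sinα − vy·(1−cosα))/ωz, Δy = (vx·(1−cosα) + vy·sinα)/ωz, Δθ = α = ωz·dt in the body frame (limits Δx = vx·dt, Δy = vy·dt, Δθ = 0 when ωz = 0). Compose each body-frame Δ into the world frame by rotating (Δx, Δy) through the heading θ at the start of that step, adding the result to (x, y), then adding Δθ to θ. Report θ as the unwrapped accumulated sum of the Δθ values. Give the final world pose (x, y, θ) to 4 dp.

step 1: ξ=(vx,vy,ωz)=(-0.0800, 0.3400, 0.3704), dt=1.5 → body Δ=(-0.2520, 0.4517, 0.5556) → world pose (-0.2520, 0.4517, 0.5556)
step 2: ξ=(vx,vy,ωz)=(-0.1400, 0.3000, 0.2222), dt=2.0 → body Δ=(-0.4020, 0.5192, 0.4444) → world pose (-0.8674, 0.6808, 1.0000)
step 3: ξ=(vx,vy,ωz)=(0.0700, -0.1100, -0.8519), dt=1.2 → body Δ=(0.0083, -0.1495, -1.0222) → world pose (-0.7371, 0.6070, -0.0222)

(-0.7371, 0.6070, -0.0222)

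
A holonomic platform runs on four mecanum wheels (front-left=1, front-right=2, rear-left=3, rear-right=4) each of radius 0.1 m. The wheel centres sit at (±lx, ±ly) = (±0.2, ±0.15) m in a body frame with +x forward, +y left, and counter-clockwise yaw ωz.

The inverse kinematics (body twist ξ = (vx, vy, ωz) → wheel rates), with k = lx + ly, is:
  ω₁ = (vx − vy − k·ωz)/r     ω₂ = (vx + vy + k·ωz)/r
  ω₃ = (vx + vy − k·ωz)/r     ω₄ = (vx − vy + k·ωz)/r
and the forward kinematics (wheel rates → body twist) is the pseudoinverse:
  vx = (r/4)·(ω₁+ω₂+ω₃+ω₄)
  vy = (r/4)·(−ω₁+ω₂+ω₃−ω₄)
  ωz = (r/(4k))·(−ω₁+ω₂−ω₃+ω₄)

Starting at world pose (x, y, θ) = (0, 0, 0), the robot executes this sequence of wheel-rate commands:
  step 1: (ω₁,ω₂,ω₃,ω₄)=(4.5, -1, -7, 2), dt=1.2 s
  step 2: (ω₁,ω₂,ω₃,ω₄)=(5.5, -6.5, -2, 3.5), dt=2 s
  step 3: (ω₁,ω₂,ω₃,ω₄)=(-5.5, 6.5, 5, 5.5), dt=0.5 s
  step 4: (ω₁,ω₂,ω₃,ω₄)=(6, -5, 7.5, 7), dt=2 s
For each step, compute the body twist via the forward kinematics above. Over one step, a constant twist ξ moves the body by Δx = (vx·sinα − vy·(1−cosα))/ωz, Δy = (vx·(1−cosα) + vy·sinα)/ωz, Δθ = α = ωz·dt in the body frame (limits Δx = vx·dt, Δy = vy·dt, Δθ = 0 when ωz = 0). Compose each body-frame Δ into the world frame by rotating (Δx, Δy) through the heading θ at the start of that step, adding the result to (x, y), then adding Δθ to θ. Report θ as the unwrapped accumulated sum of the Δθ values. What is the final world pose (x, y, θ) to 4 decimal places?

(0.0699, -2.0309, -1.8250)

step 1: ξ=(vx,vy,ωz)=(-0.0375, -0.3625, 0.2500), dt=1.2 → body Δ=(0.0204, -0.4352, 0.3000) → world pose (0.0204, -0.4352, 0.3000)
step 2: ξ=(vx,vy,ωz)=(0.0125, -0.4375, -0.4643), dt=2.0 → body Δ=(-0.3563, -0.7654, -0.9286) → world pose (-0.0938, -1.2717, -0.6286)
step 3: ξ=(vx,vy,ωz)=(0.2875, 0.2875, 0.8929), dt=0.5 → body Δ=(0.1075, 0.1706, 0.4464) → world pose (0.0934, -1.1969, -0.1821)
step 4: ξ=(vx,vy,ωz)=(0.3875, -0.2625, -0.8214), dt=2.0 → body Δ=(0.1279, -0.8244, -1.6429) → world pose (0.0699, -2.0309, -1.8250)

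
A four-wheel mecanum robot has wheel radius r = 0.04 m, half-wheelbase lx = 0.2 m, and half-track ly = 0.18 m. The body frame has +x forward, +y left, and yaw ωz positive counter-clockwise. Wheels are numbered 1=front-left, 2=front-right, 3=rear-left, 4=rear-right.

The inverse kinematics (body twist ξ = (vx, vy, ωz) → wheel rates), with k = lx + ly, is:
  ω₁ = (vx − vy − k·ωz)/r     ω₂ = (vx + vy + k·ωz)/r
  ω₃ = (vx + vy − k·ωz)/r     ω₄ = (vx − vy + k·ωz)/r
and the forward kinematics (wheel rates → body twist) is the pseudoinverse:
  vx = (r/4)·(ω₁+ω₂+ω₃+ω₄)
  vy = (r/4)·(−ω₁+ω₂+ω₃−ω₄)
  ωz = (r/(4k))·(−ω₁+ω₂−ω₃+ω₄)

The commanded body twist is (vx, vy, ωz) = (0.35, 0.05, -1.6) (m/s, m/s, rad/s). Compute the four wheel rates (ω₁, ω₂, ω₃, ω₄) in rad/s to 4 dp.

k = lx + ly = 0.2 + 0.18 = 0.3800;  k·ωz = 0.3800·-1.6 = -0.6080
ω₁ (FL) = (vx − vy − k·ωz)/r = 0.9080/0.04 = 22.7000
ω₂ (FR) = (vx + vy + k·ωz)/r = -0.2080/0.04 = -5.2000
ω₃ (RL) = (vx + vy − k·ωz)/r = 1.0080/0.04 = 25.2000
ω₄ (RR) = (vx − vy + k·ωz)/r = -0.3080/0.04 = -7.7000

(22.7000, -5.2000, 25.2000, -7.7000)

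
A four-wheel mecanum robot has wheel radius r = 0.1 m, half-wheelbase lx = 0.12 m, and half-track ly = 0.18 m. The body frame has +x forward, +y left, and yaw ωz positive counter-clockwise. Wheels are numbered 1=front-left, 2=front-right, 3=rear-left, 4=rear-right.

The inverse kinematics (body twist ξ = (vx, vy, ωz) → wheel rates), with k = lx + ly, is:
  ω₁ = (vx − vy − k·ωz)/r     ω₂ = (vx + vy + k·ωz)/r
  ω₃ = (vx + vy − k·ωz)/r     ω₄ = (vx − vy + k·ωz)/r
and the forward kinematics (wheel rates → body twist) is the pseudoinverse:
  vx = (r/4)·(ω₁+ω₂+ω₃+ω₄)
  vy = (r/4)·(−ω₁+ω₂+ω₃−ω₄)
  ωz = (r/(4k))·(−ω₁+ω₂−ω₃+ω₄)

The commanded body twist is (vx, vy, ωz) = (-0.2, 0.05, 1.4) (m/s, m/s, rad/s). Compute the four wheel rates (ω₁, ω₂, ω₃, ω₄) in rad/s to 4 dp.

(-6.7000, 2.7000, -5.7000, 1.7000)

k = lx + ly = 0.12 + 0.18 = 0.3000;  k·ωz = 0.3000·1.4 = 0.4200
ω₁ (FL) = (vx − vy − k·ωz)/r = -0.6700/0.1 = -6.7000
ω₂ (FR) = (vx + vy + k·ωz)/r = 0.2700/0.1 = 2.7000
ω₃ (RL) = (vx + vy − k·ωz)/r = -0.5700/0.1 = -5.7000
ω₄ (RR) = (vx − vy + k·ωz)/r = 0.1700/0.1 = 1.7000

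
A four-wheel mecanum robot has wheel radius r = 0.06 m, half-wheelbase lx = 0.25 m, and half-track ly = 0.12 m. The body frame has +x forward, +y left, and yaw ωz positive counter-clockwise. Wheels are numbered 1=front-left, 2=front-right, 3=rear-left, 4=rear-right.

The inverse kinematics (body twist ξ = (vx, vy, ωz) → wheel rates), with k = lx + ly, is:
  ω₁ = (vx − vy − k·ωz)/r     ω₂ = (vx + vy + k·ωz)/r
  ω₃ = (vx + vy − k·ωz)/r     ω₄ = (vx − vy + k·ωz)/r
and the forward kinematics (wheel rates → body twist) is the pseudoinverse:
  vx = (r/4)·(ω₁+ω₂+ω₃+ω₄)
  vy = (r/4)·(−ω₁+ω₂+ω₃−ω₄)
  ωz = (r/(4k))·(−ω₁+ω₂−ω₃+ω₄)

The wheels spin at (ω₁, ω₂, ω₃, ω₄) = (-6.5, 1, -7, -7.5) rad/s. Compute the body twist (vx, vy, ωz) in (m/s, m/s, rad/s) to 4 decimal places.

(-0.3000, 0.1200, 0.2838)

k = lx + ly = 0.25 + 0.12 = 0.3700
ω₁+ω₂+ω₃+ω₄ = -20.0000  →  vx = (0.06/4)·-20.0000 = -0.3000
−ω₁+ω₂+ω₃−ω₄ = 8.0000  →  vy = (0.06/4)·8.0000 = 0.1200
−ω₁+ω₂−ω₃+ω₄ = 7.0000  →  ωz = (0.06/1.4800)·7.0000 = 0.2838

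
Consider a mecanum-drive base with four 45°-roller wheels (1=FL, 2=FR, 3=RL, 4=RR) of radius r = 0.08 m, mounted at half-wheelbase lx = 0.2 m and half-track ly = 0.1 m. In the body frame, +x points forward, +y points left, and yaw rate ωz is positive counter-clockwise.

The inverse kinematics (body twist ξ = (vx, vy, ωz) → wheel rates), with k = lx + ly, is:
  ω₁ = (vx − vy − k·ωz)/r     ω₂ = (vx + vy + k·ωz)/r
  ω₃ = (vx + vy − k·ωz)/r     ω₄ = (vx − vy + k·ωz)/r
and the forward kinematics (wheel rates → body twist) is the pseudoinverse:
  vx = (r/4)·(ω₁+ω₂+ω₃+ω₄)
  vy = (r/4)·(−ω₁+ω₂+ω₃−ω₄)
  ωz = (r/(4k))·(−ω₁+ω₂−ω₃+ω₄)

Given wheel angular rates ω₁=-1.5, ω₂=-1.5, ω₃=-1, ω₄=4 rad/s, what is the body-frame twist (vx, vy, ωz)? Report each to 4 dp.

k = lx + ly = 0.2 + 0.1 = 0.3000
ω₁+ω₂+ω₃+ω₄ = 0.0000  →  vx = (0.08/4)·0.0000 = 0.0000
−ω₁+ω₂+ω₃−ω₄ = -5.0000  →  vy = (0.08/4)·-5.0000 = -0.1000
−ω₁+ω₂−ω₃+ω₄ = 5.0000  →  ωz = (0.08/1.2000)·5.0000 = 0.3333

(0.0000, -0.1000, 0.3333)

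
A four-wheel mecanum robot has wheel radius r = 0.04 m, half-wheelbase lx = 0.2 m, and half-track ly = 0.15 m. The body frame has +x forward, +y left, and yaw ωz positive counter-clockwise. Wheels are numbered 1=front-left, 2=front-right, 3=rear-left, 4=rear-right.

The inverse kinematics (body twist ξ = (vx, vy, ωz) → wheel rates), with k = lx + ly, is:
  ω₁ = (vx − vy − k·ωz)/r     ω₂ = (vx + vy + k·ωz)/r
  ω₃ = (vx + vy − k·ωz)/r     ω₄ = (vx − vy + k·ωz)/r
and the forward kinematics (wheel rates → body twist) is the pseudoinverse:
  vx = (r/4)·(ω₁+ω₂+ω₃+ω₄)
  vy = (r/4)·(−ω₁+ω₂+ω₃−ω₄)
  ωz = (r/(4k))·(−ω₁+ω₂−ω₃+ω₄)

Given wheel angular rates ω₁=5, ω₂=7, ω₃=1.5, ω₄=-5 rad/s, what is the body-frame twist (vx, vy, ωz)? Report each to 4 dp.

(0.0850, 0.0850, -0.1286)

k = lx + ly = 0.2 + 0.15 = 0.3500
ω₁+ω₂+ω₃+ω₄ = 8.5000  →  vx = (0.04/4)·8.5000 = 0.0850
−ω₁+ω₂+ω₃−ω₄ = 8.5000  →  vy = (0.04/4)·8.5000 = 0.0850
−ω₁+ω₂−ω₃+ω₄ = -4.5000  →  ωz = (0.04/1.4000)·-4.5000 = -0.1286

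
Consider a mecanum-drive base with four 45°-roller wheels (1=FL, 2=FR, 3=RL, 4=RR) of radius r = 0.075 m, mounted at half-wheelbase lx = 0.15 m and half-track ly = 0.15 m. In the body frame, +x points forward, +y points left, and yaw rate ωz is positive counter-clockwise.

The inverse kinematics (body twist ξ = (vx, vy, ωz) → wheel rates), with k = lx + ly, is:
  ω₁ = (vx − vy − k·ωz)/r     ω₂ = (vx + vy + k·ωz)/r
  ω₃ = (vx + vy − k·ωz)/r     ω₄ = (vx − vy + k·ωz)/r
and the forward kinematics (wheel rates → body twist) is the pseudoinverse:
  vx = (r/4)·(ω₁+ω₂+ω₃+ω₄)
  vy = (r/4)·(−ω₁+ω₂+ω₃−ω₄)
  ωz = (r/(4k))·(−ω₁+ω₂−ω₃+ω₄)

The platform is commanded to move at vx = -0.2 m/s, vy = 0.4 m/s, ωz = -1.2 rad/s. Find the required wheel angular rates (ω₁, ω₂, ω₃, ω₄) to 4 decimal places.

(-3.2000, -2.1333, 7.4667, -12.8000)

k = lx + ly = 0.15 + 0.15 = 0.3000;  k·ωz = 0.3000·-1.2 = -0.3600
ω₁ (FL) = (vx − vy − k·ωz)/r = -0.2400/0.075 = -3.2000
ω₂ (FR) = (vx + vy + k·ωz)/r = -0.1600/0.075 = -2.1333
ω₃ (RL) = (vx + vy − k·ωz)/r = 0.5600/0.075 = 7.4667
ω₄ (RR) = (vx − vy + k·ωz)/r = -0.9600/0.075 = -12.8000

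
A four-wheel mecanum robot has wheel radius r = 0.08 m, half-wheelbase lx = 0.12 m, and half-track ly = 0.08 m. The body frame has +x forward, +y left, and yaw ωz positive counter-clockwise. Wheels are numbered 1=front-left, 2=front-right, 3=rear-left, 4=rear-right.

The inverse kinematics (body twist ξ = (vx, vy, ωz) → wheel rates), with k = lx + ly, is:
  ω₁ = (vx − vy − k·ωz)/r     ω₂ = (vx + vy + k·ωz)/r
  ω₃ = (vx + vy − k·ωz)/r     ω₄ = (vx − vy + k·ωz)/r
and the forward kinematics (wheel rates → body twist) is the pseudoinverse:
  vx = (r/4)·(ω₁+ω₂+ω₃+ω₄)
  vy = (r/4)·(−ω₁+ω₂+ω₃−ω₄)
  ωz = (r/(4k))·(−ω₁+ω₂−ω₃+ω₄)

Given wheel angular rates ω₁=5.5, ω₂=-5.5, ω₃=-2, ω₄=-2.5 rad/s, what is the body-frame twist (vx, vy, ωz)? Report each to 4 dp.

(-0.0900, -0.2100, -1.1500)

k = lx + ly = 0.12 + 0.08 = 0.2000
ω₁+ω₂+ω₃+ω₄ = -4.5000  →  vx = (0.08/4)·-4.5000 = -0.0900
−ω₁+ω₂+ω₃−ω₄ = -10.5000  →  vy = (0.08/4)·-10.5000 = -0.2100
−ω₁+ω₂−ω₃+ω₄ = -11.5000  →  ωz = (0.08/0.8000)·-11.5000 = -1.1500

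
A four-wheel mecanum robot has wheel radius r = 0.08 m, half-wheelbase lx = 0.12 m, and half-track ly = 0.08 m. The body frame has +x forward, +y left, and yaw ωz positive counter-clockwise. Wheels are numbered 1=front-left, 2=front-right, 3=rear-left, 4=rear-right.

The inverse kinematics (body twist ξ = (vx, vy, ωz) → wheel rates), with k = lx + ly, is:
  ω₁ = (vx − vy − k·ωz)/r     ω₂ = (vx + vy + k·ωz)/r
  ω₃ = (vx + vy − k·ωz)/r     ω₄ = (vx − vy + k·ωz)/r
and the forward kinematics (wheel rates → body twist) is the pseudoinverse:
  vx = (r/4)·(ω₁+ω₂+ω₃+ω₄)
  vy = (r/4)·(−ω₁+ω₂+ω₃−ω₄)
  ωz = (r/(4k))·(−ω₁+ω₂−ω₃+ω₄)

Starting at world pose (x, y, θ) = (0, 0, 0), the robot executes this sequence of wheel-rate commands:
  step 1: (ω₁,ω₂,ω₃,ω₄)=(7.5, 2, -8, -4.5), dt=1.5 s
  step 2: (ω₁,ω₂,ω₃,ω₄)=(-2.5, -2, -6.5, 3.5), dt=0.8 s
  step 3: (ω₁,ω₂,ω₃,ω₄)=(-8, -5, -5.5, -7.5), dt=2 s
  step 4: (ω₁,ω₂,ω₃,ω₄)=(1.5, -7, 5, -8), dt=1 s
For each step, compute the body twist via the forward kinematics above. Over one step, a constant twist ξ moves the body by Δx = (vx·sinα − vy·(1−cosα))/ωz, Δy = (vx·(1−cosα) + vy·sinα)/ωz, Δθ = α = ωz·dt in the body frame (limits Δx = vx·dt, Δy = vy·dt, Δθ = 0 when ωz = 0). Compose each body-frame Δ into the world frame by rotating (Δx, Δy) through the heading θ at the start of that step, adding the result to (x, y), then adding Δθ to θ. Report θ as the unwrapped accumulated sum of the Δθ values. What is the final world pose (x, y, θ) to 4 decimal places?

step 1: ξ=(vx,vy,ωz)=(-0.0600, -0.1800, -0.2000), dt=1.5 → body Δ=(-0.1289, -0.2526, -0.3000) → world pose (-0.1289, -0.2526, -0.3000)
step 2: ξ=(vx,vy,ωz)=(-0.1500, -0.1900, 1.0500), dt=0.8 → body Δ=(-0.0462, -0.1823, 0.8400) → world pose (-0.2269, -0.4130, 0.5400)
step 3: ξ=(vx,vy,ωz)=(-0.5200, 0.1000, 0.1000), dt=2.0 → body Δ=(-1.0530, 0.0950, 0.2000) → world pose (-1.1789, -0.8729, 0.7400)
step 4: ξ=(vx,vy,ωz)=(-0.1700, 0.0900, -2.1500), dt=1.0 → body Δ=(-0.0014, 0.1574, -2.1500) → world pose (-1.2860, -0.7576, -1.4100)

(-1.2860, -0.7576, -1.4100)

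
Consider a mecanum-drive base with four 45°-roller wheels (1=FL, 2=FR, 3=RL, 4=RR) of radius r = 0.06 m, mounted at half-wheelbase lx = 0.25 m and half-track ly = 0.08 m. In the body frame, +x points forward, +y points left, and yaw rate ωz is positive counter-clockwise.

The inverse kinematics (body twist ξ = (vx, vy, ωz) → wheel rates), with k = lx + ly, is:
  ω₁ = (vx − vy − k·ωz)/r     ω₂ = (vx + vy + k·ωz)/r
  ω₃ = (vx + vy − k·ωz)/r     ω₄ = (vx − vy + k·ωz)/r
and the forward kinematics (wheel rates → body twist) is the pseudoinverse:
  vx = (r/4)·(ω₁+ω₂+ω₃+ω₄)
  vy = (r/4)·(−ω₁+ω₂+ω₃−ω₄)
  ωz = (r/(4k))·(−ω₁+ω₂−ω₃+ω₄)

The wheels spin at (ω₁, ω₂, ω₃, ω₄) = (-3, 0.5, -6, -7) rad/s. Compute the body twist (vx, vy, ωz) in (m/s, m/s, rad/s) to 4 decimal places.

(-0.2325, 0.0675, 0.1136)

k = lx + ly = 0.25 + 0.08 = 0.3300
ω₁+ω₂+ω₃+ω₄ = -15.5000  →  vx = (0.06/4)·-15.5000 = -0.2325
−ω₁+ω₂+ω₃−ω₄ = 4.5000  →  vy = (0.06/4)·4.5000 = 0.0675
−ω₁+ω₂−ω₃+ω₄ = 2.5000  →  ωz = (0.06/1.3200)·2.5000 = 0.1136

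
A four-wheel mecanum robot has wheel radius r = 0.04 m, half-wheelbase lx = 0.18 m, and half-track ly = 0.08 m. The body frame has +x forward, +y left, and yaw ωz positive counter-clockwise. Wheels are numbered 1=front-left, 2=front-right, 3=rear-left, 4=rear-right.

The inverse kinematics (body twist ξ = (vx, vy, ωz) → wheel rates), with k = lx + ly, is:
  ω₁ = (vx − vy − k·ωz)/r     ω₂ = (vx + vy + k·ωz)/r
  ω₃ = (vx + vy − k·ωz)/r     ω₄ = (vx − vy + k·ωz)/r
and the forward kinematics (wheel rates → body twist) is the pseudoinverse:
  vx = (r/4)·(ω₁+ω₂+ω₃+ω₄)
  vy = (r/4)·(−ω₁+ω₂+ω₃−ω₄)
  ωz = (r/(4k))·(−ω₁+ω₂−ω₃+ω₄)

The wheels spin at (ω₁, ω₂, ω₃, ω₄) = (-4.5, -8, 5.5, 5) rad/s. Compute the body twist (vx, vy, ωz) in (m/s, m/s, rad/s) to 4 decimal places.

(-0.0200, -0.0300, -0.1538)

k = lx + ly = 0.18 + 0.08 = 0.2600
ω₁+ω₂+ω₃+ω₄ = -2.0000  →  vx = (0.04/4)·-2.0000 = -0.0200
−ω₁+ω₂+ω₃−ω₄ = -3.0000  →  vy = (0.04/4)·-3.0000 = -0.0300
−ω₁+ω₂−ω₃+ω₄ = -4.0000  →  ωz = (0.04/1.0400)·-4.0000 = -0.1538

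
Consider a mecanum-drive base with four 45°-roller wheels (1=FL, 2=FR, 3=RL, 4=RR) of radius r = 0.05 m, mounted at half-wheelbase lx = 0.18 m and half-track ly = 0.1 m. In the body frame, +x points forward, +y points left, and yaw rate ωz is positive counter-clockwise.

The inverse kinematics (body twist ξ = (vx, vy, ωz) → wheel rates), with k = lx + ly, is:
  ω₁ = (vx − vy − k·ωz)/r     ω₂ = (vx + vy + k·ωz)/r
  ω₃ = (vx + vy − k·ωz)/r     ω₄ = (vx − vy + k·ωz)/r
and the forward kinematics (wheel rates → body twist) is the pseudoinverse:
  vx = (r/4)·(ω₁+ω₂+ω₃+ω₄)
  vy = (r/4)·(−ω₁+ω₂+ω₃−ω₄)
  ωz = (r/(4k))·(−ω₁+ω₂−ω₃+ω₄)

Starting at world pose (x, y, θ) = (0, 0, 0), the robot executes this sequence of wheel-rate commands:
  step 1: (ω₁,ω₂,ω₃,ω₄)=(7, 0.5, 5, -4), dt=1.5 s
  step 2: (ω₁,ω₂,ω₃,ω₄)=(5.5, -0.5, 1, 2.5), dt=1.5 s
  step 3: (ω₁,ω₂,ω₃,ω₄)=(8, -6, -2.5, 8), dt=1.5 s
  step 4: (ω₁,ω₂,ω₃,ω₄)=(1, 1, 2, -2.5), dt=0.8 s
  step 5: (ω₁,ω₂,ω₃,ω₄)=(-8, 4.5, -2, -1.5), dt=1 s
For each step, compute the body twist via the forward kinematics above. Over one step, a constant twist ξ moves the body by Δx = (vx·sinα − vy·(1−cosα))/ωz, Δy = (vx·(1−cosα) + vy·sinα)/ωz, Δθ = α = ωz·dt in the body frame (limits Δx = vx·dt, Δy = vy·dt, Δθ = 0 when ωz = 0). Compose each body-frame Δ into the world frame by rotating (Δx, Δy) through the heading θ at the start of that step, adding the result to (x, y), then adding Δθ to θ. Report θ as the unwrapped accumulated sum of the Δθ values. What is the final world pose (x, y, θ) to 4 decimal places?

(-0.1762, -0.3423, -1.1540)

step 1: ξ=(vx,vy,ωz)=(0.1063, 0.0312, -0.6920), dt=1.5 → body Δ=(0.1545, -0.0366, -1.0379) → world pose (0.1545, -0.0366, -1.0379)
step 2: ξ=(vx,vy,ωz)=(0.1063, -0.0938, -0.2009), dt=1.5 → body Δ=(0.1359, -0.1623, -0.3013) → world pose (0.0837, -0.2362, -1.3393)
step 3: ξ=(vx,vy,ωz)=(0.0938, -0.3063, -0.1562), dt=1.5 → body Δ=(0.0858, -0.4716, -0.2344) → world pose (-0.3556, -0.4279, -1.5737)
step 4: ξ=(vx,vy,ωz)=(0.0188, 0.0563, -0.2009), dt=0.8 → body Δ=(0.0185, 0.0436, -0.1607) → world pose (-0.3121, -0.4466, -1.7344)
step 5: ξ=(vx,vy,ωz)=(-0.0875, 0.1500, 0.5804), dt=1.0 → body Δ=(-0.1250, 0.1170, 0.5804) → world pose (-0.1762, -0.3423, -1.1540)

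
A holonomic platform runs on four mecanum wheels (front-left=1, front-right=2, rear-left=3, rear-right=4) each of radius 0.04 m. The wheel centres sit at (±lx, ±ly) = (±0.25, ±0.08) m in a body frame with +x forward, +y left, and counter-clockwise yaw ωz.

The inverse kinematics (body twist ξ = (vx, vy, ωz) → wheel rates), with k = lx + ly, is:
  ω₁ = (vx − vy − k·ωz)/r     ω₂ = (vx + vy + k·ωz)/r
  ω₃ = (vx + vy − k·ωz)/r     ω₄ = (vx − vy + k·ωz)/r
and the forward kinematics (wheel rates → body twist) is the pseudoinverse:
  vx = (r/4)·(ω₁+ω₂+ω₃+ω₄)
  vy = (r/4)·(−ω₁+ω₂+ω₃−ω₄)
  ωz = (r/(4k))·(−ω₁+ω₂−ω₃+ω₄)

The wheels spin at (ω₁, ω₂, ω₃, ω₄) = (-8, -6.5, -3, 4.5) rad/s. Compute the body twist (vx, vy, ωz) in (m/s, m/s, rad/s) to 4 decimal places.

k = lx + ly = 0.25 + 0.08 = 0.3300
ω₁+ω₂+ω₃+ω₄ = -13.0000  →  vx = (0.04/4)·-13.0000 = -0.1300
−ω₁+ω₂+ω₃−ω₄ = -6.0000  →  vy = (0.04/4)·-6.0000 = -0.0600
−ω₁+ω₂−ω₃+ω₄ = 9.0000  →  ωz = (0.04/1.3200)·9.0000 = 0.2727

(-0.1300, -0.0600, 0.2727)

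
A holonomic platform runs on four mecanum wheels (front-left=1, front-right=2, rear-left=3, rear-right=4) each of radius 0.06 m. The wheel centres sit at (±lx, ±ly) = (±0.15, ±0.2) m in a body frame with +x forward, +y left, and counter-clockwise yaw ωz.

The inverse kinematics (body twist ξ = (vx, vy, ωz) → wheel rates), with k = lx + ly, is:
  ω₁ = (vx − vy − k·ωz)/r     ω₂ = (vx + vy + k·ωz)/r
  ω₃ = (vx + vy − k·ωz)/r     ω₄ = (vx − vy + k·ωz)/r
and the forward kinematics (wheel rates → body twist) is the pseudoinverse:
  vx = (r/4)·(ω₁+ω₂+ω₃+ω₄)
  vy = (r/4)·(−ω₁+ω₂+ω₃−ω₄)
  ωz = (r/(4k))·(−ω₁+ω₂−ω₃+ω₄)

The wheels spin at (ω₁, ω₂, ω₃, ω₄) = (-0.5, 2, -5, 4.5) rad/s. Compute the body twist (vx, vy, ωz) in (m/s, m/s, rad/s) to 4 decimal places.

k = lx + ly = 0.15 + 0.2 = 0.3500
ω₁+ω₂+ω₃+ω₄ = 1.0000  →  vx = (0.06/4)·1.0000 = 0.0150
−ω₁+ω₂+ω₃−ω₄ = -7.0000  →  vy = (0.06/4)·-7.0000 = -0.1050
−ω₁+ω₂−ω₃+ω₄ = 12.0000  →  ωz = (0.06/1.4000)·12.0000 = 0.5143

(0.0150, -0.1050, 0.5143)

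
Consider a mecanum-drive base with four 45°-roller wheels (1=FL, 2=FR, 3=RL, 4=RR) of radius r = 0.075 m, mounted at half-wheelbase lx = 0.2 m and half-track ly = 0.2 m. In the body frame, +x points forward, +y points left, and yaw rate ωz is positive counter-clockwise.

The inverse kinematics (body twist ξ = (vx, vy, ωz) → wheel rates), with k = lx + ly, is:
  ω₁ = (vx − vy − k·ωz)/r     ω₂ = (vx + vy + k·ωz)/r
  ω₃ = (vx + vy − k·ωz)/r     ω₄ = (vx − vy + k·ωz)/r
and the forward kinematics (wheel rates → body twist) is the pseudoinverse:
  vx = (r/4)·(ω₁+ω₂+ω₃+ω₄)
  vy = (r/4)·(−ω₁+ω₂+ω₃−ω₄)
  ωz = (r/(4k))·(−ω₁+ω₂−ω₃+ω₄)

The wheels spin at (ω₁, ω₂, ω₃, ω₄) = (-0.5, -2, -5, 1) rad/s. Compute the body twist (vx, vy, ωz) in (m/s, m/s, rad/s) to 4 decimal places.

(-0.1219, -0.1406, 0.2109)

k = lx + ly = 0.2 + 0.2 = 0.4000
ω₁+ω₂+ω₃+ω₄ = -6.5000  →  vx = (0.075/4)·-6.5000 = -0.1219
−ω₁+ω₂+ω₃−ω₄ = -7.5000  →  vy = (0.075/4)·-7.5000 = -0.1406
−ω₁+ω₂−ω₃+ω₄ = 4.5000  →  ωz = (0.075/1.6000)·4.5000 = 0.2109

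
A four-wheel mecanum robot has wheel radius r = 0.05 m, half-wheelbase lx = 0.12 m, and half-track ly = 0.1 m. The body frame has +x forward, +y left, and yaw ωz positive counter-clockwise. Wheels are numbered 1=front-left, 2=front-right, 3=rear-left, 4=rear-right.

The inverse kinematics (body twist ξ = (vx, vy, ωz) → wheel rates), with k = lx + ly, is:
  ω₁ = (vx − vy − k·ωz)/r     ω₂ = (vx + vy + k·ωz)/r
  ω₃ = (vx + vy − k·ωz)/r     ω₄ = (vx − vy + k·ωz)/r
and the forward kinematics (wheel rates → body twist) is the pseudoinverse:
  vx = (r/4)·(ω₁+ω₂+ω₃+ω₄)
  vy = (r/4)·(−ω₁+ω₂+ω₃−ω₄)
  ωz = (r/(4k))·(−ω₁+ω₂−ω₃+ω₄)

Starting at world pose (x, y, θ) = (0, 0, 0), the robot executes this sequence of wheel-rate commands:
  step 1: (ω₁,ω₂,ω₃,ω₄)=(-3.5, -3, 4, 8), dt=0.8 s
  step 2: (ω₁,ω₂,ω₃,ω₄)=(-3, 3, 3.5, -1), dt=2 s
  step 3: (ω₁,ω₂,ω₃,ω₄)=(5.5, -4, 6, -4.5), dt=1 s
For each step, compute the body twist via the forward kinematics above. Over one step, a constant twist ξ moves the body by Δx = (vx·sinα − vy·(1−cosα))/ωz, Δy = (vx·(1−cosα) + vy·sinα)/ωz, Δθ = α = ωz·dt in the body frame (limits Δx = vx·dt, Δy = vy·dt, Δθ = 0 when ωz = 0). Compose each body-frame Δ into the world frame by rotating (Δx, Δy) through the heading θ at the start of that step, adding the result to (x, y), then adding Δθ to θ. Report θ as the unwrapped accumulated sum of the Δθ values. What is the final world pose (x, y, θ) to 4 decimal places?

step 1: ξ=(vx,vy,ωz)=(0.0688, -0.0438, 0.2557), dt=0.8 → body Δ=(0.0582, -0.0292, 0.2045) → world pose (0.0582, -0.0292, 0.2045)
step 2: ξ=(vx,vy,ωz)=(0.0312, 0.1313, 0.0852), dt=2.0 → body Δ=(0.0399, 0.2665, 0.1705) → world pose (0.0431, 0.2399, 0.3750)
step 3: ξ=(vx,vy,ωz)=(0.0375, 0.0125, -1.1364), dt=1.0 → body Δ=(0.0363, -0.0091, -1.1364) → world pose (0.0802, 0.2447, -0.7614)

(0.0802, 0.2447, -0.7614)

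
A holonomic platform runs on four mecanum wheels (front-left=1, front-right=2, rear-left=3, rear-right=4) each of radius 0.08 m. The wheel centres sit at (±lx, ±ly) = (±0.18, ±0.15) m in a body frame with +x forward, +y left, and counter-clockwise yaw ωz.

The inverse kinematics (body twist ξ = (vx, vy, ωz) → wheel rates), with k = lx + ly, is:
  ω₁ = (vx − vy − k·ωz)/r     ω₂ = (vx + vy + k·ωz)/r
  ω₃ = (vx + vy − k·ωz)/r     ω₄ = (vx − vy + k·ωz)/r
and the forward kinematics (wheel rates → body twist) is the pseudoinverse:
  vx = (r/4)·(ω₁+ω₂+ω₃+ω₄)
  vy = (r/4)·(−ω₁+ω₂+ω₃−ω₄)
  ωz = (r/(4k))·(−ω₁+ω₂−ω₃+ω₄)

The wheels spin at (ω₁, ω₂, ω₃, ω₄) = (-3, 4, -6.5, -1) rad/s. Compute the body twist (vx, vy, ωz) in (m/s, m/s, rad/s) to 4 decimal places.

k = lx + ly = 0.18 + 0.15 = 0.3300
ω₁+ω₂+ω₃+ω₄ = -6.5000  →  vx = (0.08/4)·-6.5000 = -0.1300
−ω₁+ω₂+ω₃−ω₄ = 1.5000  →  vy = (0.08/4)·1.5000 = 0.0300
−ω₁+ω₂−ω₃+ω₄ = 12.5000  →  ωz = (0.08/1.3200)·12.5000 = 0.7576

(-0.1300, 0.0300, 0.7576)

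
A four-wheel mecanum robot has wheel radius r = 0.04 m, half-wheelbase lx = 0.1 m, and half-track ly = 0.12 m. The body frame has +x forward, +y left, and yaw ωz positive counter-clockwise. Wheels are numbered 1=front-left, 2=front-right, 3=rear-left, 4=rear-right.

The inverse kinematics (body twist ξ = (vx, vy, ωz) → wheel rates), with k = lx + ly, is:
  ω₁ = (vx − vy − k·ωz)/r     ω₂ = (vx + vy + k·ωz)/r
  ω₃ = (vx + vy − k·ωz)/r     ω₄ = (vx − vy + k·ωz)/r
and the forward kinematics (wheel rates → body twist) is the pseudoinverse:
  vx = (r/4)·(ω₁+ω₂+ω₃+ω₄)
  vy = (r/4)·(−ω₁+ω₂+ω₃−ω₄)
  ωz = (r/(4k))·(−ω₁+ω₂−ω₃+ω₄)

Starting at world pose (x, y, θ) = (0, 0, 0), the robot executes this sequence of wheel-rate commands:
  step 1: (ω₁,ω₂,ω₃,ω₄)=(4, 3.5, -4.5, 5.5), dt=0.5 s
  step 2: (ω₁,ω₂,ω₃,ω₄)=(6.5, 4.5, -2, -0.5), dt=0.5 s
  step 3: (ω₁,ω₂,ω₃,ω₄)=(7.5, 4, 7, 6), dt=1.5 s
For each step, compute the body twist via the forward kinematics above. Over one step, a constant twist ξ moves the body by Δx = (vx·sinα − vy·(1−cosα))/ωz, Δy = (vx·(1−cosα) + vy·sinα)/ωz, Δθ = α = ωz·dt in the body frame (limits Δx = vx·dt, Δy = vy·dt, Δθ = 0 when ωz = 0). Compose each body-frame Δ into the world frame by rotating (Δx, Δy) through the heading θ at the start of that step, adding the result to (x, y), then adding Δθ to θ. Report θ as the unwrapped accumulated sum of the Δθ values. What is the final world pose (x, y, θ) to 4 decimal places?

step 1: ξ=(vx,vy,ωz)=(0.0850, -0.1050, 0.4318), dt=0.5 → body Δ=(0.0478, -0.0475, 0.2159) → world pose (0.0478, -0.0475, 0.2159)
step 2: ξ=(vx,vy,ωz)=(0.0850, -0.0350, -0.0227), dt=0.5 → body Δ=(0.0424, -0.0177, -0.0114) → world pose (0.0930, -0.0558, 0.2045)
step 3: ξ=(vx,vy,ωz)=(0.2450, -0.0250, -0.2045), dt=1.5 → body Δ=(0.3561, -0.0929, -0.3068) → world pose (0.4605, -0.0744, -0.1023)

(0.4605, -0.0744, -0.1023)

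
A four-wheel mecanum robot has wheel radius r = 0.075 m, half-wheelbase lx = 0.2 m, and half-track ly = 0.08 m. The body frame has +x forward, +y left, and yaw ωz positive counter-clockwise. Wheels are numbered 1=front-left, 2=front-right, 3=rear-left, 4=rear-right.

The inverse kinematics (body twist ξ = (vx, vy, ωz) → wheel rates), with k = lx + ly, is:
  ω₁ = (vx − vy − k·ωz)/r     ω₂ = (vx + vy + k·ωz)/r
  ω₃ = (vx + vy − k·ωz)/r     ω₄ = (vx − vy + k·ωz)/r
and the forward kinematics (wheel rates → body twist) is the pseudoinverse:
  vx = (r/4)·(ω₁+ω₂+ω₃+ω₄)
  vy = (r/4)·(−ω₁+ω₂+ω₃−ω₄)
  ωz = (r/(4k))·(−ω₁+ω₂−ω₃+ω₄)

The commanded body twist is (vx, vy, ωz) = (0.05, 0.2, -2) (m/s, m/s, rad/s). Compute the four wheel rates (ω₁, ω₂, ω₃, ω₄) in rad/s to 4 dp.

(5.4667, -4.1333, 10.8000, -9.4667)

k = lx + ly = 0.2 + 0.08 = 0.2800;  k·ωz = 0.2800·-2 = -0.5600
ω₁ (FL) = (vx − vy − k·ωz)/r = 0.4100/0.075 = 5.4667
ω₂ (FR) = (vx + vy + k·ωz)/r = -0.3100/0.075 = -4.1333
ω₃ (RL) = (vx + vy − k·ωz)/r = 0.8100/0.075 = 10.8000
ω₄ (RR) = (vx − vy + k·ωz)/r = -0.7100/0.075 = -9.4667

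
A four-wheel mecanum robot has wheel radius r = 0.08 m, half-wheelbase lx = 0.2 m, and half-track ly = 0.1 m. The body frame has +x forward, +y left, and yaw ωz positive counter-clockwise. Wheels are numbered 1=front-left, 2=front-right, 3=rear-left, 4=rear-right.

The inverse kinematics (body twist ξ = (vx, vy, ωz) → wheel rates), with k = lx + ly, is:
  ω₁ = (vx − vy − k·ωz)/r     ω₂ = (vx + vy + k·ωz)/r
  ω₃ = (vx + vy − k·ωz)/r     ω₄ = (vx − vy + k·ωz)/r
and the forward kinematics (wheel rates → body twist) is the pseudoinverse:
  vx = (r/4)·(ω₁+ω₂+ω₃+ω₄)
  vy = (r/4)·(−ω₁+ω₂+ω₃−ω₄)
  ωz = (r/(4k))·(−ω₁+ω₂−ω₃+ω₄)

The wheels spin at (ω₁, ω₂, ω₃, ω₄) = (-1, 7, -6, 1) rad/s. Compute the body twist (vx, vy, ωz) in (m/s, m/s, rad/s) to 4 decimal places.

(0.0200, 0.0200, 1.0000)

k = lx + ly = 0.2 + 0.1 = 0.3000
ω₁+ω₂+ω₃+ω₄ = 1.0000  →  vx = (0.08/4)·1.0000 = 0.0200
−ω₁+ω₂+ω₃−ω₄ = 1.0000  →  vy = (0.08/4)·1.0000 = 0.0200
−ω₁+ω₂−ω₃+ω₄ = 15.0000  →  ωz = (0.08/1.2000)·15.0000 = 1.0000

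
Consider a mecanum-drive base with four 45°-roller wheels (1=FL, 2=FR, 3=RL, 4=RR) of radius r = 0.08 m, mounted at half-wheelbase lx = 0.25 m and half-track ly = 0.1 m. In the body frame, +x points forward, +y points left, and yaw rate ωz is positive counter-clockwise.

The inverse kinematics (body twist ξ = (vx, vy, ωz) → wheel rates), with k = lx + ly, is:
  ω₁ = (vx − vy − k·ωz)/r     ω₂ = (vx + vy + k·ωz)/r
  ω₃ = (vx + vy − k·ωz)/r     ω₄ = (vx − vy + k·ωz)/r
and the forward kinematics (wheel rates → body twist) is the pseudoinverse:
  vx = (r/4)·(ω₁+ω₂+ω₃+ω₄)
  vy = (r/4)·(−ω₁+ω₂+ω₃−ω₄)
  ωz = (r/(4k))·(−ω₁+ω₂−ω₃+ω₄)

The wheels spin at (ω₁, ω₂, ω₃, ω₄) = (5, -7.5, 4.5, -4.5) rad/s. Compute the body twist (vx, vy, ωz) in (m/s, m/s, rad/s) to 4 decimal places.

(-0.0500, -0.0700, -1.2286)

k = lx + ly = 0.25 + 0.1 = 0.3500
ω₁+ω₂+ω₃+ω₄ = -2.5000  →  vx = (0.08/4)·-2.5000 = -0.0500
−ω₁+ω₂+ω₃−ω₄ = -3.5000  →  vy = (0.08/4)·-3.5000 = -0.0700
−ω₁+ω₂−ω₃+ω₄ = -21.5000  →  ωz = (0.08/1.4000)·-21.5000 = -1.2286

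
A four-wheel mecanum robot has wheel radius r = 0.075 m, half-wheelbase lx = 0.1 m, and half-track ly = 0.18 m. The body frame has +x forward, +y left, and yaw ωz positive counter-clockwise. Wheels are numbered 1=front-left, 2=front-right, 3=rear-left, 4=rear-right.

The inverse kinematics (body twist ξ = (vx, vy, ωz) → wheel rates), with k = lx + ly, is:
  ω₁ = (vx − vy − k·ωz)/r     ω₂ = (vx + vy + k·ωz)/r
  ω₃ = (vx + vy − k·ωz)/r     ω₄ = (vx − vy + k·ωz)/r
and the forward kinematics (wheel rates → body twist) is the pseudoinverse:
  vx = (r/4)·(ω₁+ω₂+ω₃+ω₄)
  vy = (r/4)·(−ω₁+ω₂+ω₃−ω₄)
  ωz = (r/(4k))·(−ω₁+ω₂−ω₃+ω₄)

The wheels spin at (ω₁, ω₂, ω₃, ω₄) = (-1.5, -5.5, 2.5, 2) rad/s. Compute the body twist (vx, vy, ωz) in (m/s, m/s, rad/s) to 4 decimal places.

k = lx + ly = 0.1 + 0.18 = 0.2800
ω₁+ω₂+ω₃+ω₄ = -2.5000  →  vx = (0.075/4)·-2.5000 = -0.0469
−ω₁+ω₂+ω₃−ω₄ = -3.5000  →  vy = (0.075/4)·-3.5000 = -0.0656
−ω₁+ω₂−ω₃+ω₄ = -4.5000  →  ωz = (0.075/1.1200)·-4.5000 = -0.3013

(-0.0469, -0.0656, -0.3013)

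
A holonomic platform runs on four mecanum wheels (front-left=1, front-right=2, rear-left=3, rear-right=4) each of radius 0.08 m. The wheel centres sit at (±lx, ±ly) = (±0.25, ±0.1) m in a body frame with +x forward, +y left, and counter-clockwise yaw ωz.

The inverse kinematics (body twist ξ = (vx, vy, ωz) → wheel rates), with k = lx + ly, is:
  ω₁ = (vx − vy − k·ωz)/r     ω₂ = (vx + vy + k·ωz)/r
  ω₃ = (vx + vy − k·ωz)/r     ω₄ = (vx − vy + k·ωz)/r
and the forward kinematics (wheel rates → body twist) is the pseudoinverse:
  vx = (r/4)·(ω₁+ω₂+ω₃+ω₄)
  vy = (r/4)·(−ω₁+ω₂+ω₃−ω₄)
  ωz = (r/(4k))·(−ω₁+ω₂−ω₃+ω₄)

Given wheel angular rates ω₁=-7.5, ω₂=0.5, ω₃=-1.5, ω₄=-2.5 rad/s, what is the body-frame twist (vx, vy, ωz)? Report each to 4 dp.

(-0.2200, 0.1800, 0.4000)

k = lx + ly = 0.25 + 0.1 = 0.3500
ω₁+ω₂+ω₃+ω₄ = -11.0000  →  vx = (0.08/4)·-11.0000 = -0.2200
−ω₁+ω₂+ω₃−ω₄ = 9.0000  →  vy = (0.08/4)·9.0000 = 0.1800
−ω₁+ω₂−ω₃+ω₄ = 7.0000  →  ωz = (0.08/1.4000)·7.0000 = 0.4000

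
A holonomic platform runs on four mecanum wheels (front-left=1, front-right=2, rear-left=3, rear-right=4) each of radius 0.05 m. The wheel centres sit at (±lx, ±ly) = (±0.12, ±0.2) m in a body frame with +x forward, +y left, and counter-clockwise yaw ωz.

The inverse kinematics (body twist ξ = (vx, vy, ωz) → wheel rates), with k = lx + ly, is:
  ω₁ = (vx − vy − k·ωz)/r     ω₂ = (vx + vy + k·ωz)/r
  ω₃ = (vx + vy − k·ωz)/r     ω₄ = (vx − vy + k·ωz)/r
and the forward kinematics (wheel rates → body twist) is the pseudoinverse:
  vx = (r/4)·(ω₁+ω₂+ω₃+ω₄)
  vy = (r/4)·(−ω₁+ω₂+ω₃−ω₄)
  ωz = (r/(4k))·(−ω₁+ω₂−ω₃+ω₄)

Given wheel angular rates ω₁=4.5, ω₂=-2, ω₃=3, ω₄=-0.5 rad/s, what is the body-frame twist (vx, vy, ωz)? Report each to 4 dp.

(0.0625, -0.0375, -0.3906)

k = lx + ly = 0.12 + 0.2 = 0.3200
ω₁+ω₂+ω₃+ω₄ = 5.0000  →  vx = (0.05/4)·5.0000 = 0.0625
−ω₁+ω₂+ω₃−ω₄ = -3.0000  →  vy = (0.05/4)·-3.0000 = -0.0375
−ω₁+ω₂−ω₃+ω₄ = -10.0000  →  ωz = (0.05/1.2800)·-10.0000 = -0.3906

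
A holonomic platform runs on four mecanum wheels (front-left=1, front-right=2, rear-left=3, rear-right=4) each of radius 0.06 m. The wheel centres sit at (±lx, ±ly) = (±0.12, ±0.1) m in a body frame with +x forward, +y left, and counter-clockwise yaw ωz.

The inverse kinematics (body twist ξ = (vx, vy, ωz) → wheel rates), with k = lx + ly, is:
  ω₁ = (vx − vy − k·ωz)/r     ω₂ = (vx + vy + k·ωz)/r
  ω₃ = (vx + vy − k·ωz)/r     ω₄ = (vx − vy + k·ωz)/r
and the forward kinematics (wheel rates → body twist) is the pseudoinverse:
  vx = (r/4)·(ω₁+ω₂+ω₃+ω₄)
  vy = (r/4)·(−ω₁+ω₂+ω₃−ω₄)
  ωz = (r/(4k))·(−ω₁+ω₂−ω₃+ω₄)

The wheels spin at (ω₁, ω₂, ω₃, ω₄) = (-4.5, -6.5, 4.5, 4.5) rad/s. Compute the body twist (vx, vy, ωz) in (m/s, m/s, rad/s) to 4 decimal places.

(-0.0300, -0.0300, -0.1364)

k = lx + ly = 0.12 + 0.1 = 0.2200
ω₁+ω₂+ω₃+ω₄ = -2.0000  →  vx = (0.06/4)·-2.0000 = -0.0300
−ω₁+ω₂+ω₃−ω₄ = -2.0000  →  vy = (0.06/4)·-2.0000 = -0.0300
−ω₁+ω₂−ω₃+ω₄ = -2.0000  →  ωz = (0.06/0.8800)·-2.0000 = -0.1364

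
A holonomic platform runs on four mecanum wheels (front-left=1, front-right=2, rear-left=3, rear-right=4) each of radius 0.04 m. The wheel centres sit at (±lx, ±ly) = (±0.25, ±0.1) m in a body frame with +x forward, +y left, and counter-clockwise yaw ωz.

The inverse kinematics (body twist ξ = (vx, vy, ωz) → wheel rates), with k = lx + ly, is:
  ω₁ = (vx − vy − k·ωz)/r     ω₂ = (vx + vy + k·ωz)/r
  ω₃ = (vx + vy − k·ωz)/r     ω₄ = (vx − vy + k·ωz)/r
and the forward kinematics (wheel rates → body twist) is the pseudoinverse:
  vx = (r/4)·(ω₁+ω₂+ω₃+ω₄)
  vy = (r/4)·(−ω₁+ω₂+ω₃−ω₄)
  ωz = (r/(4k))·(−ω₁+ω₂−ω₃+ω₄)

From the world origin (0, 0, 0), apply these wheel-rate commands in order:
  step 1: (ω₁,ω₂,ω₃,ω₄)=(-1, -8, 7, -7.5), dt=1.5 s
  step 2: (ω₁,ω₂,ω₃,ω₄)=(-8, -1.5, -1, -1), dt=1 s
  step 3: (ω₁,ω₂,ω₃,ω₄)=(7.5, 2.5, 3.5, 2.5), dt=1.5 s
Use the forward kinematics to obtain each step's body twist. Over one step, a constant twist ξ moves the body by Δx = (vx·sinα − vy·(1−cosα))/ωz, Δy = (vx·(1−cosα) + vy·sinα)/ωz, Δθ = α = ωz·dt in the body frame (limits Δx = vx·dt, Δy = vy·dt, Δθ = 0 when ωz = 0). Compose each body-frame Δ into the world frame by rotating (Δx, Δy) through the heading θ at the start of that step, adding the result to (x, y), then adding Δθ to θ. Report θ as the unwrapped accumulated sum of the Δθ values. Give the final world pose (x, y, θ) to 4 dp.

(0.0052, 0.0660, -0.9929)

step 1: ξ=(vx,vy,ωz)=(-0.0950, 0.0750, -0.6143), dt=1.5 → body Δ=(-0.0749, 0.1584, -0.9214) → world pose (-0.0749, 0.1584, -0.9214)
step 2: ξ=(vx,vy,ωz)=(-0.1150, 0.0650, 0.1857), dt=1.0 → body Δ=(-0.1204, 0.0540, 0.1857) → world pose (-0.1047, 0.2869, -0.7357)
step 3: ξ=(vx,vy,ωz)=(0.1600, -0.0400, -0.1714), dt=1.5 → body Δ=(0.2297, -0.0900, -0.2571) → world pose (0.0052, 0.0660, -0.9929)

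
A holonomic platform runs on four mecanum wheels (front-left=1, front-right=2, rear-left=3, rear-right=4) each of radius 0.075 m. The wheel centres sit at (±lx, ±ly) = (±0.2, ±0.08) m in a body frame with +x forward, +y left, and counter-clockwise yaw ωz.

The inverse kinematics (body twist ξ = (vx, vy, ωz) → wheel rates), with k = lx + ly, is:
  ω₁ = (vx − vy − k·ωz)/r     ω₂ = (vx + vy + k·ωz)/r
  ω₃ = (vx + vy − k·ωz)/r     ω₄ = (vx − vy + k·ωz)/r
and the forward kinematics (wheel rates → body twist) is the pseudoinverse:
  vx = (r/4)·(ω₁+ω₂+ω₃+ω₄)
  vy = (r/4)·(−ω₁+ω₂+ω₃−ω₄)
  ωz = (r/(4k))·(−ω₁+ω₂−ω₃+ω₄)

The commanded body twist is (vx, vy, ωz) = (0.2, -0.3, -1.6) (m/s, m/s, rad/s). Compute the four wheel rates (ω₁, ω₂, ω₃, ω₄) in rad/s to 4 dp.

k = lx + ly = 0.2 + 0.08 = 0.2800;  k·ωz = 0.2800·-1.6 = -0.4480
ω₁ (FL) = (vx − vy − k·ωz)/r = 0.9480/0.075 = 12.6400
ω₂ (FR) = (vx + vy + k·ωz)/r = -0.5480/0.075 = -7.3067
ω₃ (RL) = (vx + vy − k·ωz)/r = 0.3480/0.075 = 4.6400
ω₄ (RR) = (vx − vy + k·ωz)/r = 0.0520/0.075 = 0.6933

(12.6400, -7.3067, 4.6400, 0.6933)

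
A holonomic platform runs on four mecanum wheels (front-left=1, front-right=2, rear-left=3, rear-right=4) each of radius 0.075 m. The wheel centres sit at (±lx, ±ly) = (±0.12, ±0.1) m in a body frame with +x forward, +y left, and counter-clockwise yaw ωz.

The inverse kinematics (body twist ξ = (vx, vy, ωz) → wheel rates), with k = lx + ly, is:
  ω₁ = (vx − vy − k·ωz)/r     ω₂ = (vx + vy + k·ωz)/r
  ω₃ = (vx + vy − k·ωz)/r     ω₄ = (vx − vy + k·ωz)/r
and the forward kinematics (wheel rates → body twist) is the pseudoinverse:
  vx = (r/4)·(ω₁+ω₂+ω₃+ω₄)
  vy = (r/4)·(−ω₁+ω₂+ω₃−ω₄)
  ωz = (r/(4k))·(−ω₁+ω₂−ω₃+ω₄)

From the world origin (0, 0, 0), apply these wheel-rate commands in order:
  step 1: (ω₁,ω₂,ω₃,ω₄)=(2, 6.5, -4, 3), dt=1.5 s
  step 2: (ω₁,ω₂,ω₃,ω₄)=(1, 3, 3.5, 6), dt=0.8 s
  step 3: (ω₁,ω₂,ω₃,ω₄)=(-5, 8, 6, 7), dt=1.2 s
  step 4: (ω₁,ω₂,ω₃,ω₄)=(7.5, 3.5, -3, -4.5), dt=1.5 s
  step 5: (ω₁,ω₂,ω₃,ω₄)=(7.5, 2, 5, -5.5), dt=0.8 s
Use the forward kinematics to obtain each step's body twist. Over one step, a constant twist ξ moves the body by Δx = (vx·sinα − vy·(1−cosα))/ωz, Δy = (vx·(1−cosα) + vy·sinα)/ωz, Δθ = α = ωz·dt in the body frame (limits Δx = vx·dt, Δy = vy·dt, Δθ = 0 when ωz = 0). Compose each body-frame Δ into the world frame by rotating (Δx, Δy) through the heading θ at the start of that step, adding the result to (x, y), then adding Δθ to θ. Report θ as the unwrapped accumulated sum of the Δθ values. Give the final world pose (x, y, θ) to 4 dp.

(-0.4179, 0.4703, 1.4148)

step 1: ξ=(vx,vy,ωz)=(0.1406, -0.0469, 0.9801), dt=1.5 → body Δ=(0.1858, 0.0815, 1.4702) → world pose (0.1858, 0.0815, 1.4702)
step 2: ξ=(vx,vy,ωz)=(0.2531, -0.0094, 0.3835), dt=0.8 → body Δ=(0.2005, 0.0234, 0.3068) → world pose (0.1826, 0.2833, 1.7770)
step 3: ξ=(vx,vy,ωz)=(0.3000, 0.2250, 1.1932), dt=1.2 → body Δ=(0.0866, 0.4034, 1.4318) → world pose (-0.2299, 0.2854, 3.2088)
step 4: ξ=(vx,vy,ωz)=(0.0656, -0.0469, -0.4687), dt=1.5 → body Δ=(0.0668, -0.0979, -0.7031) → world pose (-0.3032, 0.3786, 2.5057)
step 5: ξ=(vx,vy,ωz)=(0.1688, 0.0938, -1.3636), dt=0.8 → body Δ=(0.1468, -0.0056, -1.0909) → world pose (-0.4179, 0.4703, 1.4148)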